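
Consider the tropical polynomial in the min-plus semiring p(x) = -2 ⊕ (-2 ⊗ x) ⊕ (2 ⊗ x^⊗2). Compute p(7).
p(7) = -2

A tropical monomial a ⊗ x^⊗i evaluates to a + i · x. Evaluating each term at x = 7:
  Term 0 contributes -2 + 0 · 7 = -2
  Term 1 contributes -2 + 1 · 7 = 5
  Term 2 contributes 2 + 2 · 7 = 16
p(7) = ⊕ of these = min[-2, 5, 16] = -2.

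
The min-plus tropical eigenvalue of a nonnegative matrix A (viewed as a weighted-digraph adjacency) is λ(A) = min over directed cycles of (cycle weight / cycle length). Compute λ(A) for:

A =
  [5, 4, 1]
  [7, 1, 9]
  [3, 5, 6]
λ(A) = 1

Enumerate directed cycles and compute their means (weight / length). Sample:
  cycle 0 → 0: weight = 5, length = 1, mean = 5/1 ≈ 5.000
  cycle 1 → 1: weight = 1, length = 1, mean = 1/1 ≈ 1.000
  cycle 2 → 2: weight = 6, length = 1, mean = 6/1 ≈ 6.000
  cycle 0 → 1 → 0: weight = 11, length = 2, mean = 11/2 ≈ 5.500
  cycle 0 → 2 → 0: weight = 4, length = 2, mean = 4/2 ≈ 2.000
  cycle 1 → 0 → 1: weight = 11, length = 2, mean = 11/2 ≈ 5.500
Minimum mean = 1.000, attained e.g. along the cycle 1 → 1 with weight 1 and length 1. So λ(A) = 1/1 = 1.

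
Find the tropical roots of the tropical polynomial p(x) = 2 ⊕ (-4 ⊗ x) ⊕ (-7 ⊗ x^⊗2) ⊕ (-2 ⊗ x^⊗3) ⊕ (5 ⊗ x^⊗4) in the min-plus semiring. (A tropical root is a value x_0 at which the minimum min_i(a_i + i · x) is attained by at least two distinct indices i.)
Roots: {-7, -5, 3, 6}

Each tropical root is a break point of the lower envelope of the lines y = a_i + i · x (there are 5 lines, with slopes 0, 1, ..., 4). Only the lines that attain the minimum somewhere contribute to roots; other lines are dominated. Here the surviving (envelope) indices are i = 4, i = 3, i = 2, i = 1, i = 0.
Intersections between consecutive envelope lines give the roots: for adjacent envelope indices i < j the intersection is x = (a_i − a_j) / (j − i). Reading off the sorted break points: {-7, -5, 3, 6}.
Verification: at each break x_0, at least two indices attain the minimum of min_i(a_i + i · x_0).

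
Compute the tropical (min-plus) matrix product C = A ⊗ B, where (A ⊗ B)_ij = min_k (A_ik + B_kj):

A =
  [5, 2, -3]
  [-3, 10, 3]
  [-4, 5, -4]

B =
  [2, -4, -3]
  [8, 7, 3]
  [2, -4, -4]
A ⊗ B =
  [-1, -7, -7]
  [-1, -7, -6]
  [-2, -8, -8]

Apply the min-plus product entry-by-entry:
  C[0][0] = min over k of (A[0][0] + B[0][0] = 5 + 2 = 7, A[0][1] + B[1][0] = 2 + 8 = 10, A[0][2] + B[2][0] = -3 + 2 = -1) = -1 (attained at k = 2)
  C[0][1] = min over k of (A[0][0] + B[0][1] = 5 + -4 = 1, A[0][1] + B[1][1] = 2 + 7 = 9, A[0][2] + B[2][1] = -3 + -4 = -7) = -7 (attained at k = 2)
  C[0][2] = min over k of (A[0][0] + B[0][2] = 5 + -3 = 2, A[0][1] + B[1][2] = 2 + 3 = 5, A[0][2] + B[2][2] = -3 + -4 = -7) = -7 (attained at k = 2)
  C[1][0] = min over k of (A[1][0] + B[0][0] = -3 + 2 = -1, A[1][1] + B[1][0] = 10 + 8 = 18, A[1][2] + B[2][0] = 3 + 2 = 5) = -1 (attained at k = 0)
  C[1][1] = min over k of (A[1][0] + B[0][1] = -3 + -4 = -7, A[1][1] + B[1][1] = 10 + 7 = 17, A[1][2] + B[2][1] = 3 + -4 = -1) = -7 (attained at k = 0)
  C[1][2] = min over k of (A[1][0] + B[0][2] = -3 + -3 = -6, A[1][1] + B[1][2] = 10 + 3 = 13, A[1][2] + B[2][2] = 3 + -4 = -1) = -6 (attained at k = 0)
  C[2][0] = min over k of (A[2][0] + B[0][0] = -4 + 2 = -2, A[2][1] + B[1][0] = 5 + 8 = 13, A[2][2] + B[2][0] = -4 + 2 = -2) = -2 (attained at k = 0)
  C[2][1] = min over k of (A[2][0] + B[0][1] = -4 + -4 = -8, A[2][1] + B[1][1] = 5 + 7 = 12, A[2][2] + B[2][1] = -4 + -4 = -8) = -8 (attained at k = 0)
  C[2][2] = min over k of (A[2][0] + B[0][2] = -4 + -3 = -7, A[2][1] + B[1][2] = 5 + 3 = 8, A[2][2] + B[2][2] = -4 + -4 = -8) = -8 (attained at k = 2)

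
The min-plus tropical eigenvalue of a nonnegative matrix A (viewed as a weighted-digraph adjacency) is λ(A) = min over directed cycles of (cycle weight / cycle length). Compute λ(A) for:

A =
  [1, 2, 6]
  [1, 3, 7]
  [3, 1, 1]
λ(A) = 1

Enumerate directed cycles and compute their means (weight / length). Sample:
  cycle 0 → 0: weight = 1, length = 1, mean = 1/1 ≈ 1.000
  cycle 1 → 1: weight = 3, length = 1, mean = 3/1 ≈ 3.000
  cycle 2 → 2: weight = 1, length = 1, mean = 1/1 ≈ 1.000
  cycle 0 → 1 → 0: weight = 3, length = 2, mean = 3/2 ≈ 1.500
  cycle 0 → 2 → 0: weight = 9, length = 2, mean = 9/2 ≈ 4.500
  cycle 1 → 0 → 1: weight = 3, length = 2, mean = 3/2 ≈ 1.500
Minimum mean = 1.000, attained e.g. along the cycle 0 → 0 with weight 1 and length 1. So λ(A) = 1/1 = 1.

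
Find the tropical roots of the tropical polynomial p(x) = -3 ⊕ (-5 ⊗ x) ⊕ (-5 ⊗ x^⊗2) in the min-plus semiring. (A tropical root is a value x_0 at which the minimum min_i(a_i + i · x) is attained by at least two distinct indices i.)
Roots: {0, 2}

Each tropical root is a break point of the lower envelope of the lines y = a_i + i · x (there are 3 lines, with slopes 0, 1, ..., 2). Only the lines that attain the minimum somewhere contribute to roots; other lines are dominated. Here the surviving (envelope) indices are i = 2, i = 1, i = 0.
Intersections between consecutive envelope lines give the roots: for adjacent envelope indices i < j the intersection is x = (a_i − a_j) / (j − i). Reading off the sorted break points: {0, 2}.
Verification: at each break x_0, at least two indices attain the minimum of min_i(a_i + i · x_0).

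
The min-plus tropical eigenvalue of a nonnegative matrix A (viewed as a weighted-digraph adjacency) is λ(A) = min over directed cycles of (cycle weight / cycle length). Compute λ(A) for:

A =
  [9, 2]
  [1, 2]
λ(A) = 3/2

Enumerate directed cycles and compute their means (weight / length). Sample:
  cycle 0 → 0: weight = 9, length = 1, mean = 9/1 ≈ 9.000
  cycle 1 → 1: weight = 2, length = 1, mean = 2/1 ≈ 2.000
  cycle 0 → 1 → 0: weight = 3, length = 2, mean = 3/2 ≈ 1.500
  cycle 1 → 0 → 1: weight = 3, length = 2, mean = 3/2 ≈ 1.500
Minimum mean = 1.500, attained e.g. along the cycle 0 → 1 → 0 with weight 3 and length 2. So λ(A) = 3/2 = 3/2.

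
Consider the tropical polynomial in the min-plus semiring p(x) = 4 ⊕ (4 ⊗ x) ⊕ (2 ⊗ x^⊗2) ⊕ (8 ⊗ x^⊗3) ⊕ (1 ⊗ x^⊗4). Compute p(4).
p(4) = 4

A tropical monomial a ⊗ x^⊗i evaluates to a + i · x. Evaluating each term at x = 4:
  Term 0 contributes 4 + 0 · 4 = 4
  Term 1 contributes 4 + 1 · 4 = 8
  Term 2 contributes 2 + 2 · 4 = 10
  Term 3 contributes 8 + 3 · 4 = 20
  Term 4 contributes 1 + 4 · 4 = 17
p(4) = ⊕ of these = min[4, 8, 10, 20, 17] = 4.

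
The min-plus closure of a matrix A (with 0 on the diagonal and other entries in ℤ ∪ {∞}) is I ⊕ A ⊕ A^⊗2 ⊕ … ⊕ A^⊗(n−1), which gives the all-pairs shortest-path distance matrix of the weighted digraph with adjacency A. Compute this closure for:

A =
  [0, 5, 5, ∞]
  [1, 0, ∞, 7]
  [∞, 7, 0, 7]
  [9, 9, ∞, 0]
Closure =
  [0, 5, 5, 12]
  [1, 0, 6, 7]
  [8, 7, 0, 7]
  [9, 9, 14, 0]

This is the Floyd-Warshall all-pairs shortest-path computation. For each intermediate vertex k = 0, 1, …, 3, update dist[i][j] ← min(dist[i][j], dist[i][k] + dist[k][j]). The final matrix gives, for each (i, j), the minimum total weight of any directed path from i to j (possibly empty when i = j).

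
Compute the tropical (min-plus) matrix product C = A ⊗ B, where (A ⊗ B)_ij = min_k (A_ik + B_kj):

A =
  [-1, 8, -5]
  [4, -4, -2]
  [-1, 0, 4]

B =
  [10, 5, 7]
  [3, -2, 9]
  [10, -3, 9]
A ⊗ B =
  [5, -8, 4]
  [-1, -6, 5]
  [3, -2, 6]

Apply the min-plus product entry-by-entry:
  C[0][0] = min over k of (A[0][0] + B[0][0] = -1 + 10 = 9, A[0][1] + B[1][0] = 8 + 3 = 11, A[0][2] + B[2][0] = -5 + 10 = 5) = 5 (attained at k = 2)
  C[0][1] = min over k of (A[0][0] + B[0][1] = -1 + 5 = 4, A[0][1] + B[1][1] = 8 + -2 = 6, A[0][2] + B[2][1] = -5 + -3 = -8) = -8 (attained at k = 2)
  C[0][2] = min over k of (A[0][0] + B[0][2] = -1 + 7 = 6, A[0][1] + B[1][2] = 8 + 9 = 17, A[0][2] + B[2][2] = -5 + 9 = 4) = 4 (attained at k = 2)
  C[1][0] = min over k of (A[1][0] + B[0][0] = 4 + 10 = 14, A[1][1] + B[1][0] = -4 + 3 = -1, A[1][2] + B[2][0] = -2 + 10 = 8) = -1 (attained at k = 1)
  C[1][1] = min over k of (A[1][0] + B[0][1] = 4 + 5 = 9, A[1][1] + B[1][1] = -4 + -2 = -6, A[1][2] + B[2][1] = -2 + -3 = -5) = -6 (attained at k = 1)
  C[1][2] = min over k of (A[1][0] + B[0][2] = 4 + 7 = 11, A[1][1] + B[1][2] = -4 + 9 = 5, A[1][2] + B[2][2] = -2 + 9 = 7) = 5 (attained at k = 1)
  C[2][0] = min over k of (A[2][0] + B[0][0] = -1 + 10 = 9, A[2][1] + B[1][0] = 0 + 3 = 3, A[2][2] + B[2][0] = 4 + 10 = 14) = 3 (attained at k = 1)
  C[2][1] = min over k of (A[2][0] + B[0][1] = -1 + 5 = 4, A[2][1] + B[1][1] = 0 + -2 = -2, A[2][2] + B[2][1] = 4 + -3 = 1) = -2 (attained at k = 1)
  C[2][2] = min over k of (A[2][0] + B[0][2] = -1 + 7 = 6, A[2][1] + B[1][2] = 0 + 9 = 9, A[2][2] + B[2][2] = 4 + 9 = 13) = 6 (attained at k = 0)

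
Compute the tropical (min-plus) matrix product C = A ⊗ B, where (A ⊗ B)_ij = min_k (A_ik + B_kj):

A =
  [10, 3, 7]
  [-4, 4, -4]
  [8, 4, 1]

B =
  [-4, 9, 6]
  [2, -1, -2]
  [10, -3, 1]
A ⊗ B =
  [5, 2, 1]
  [-8, -7, -3]
  [4, -2, 2]

Apply the min-plus product entry-by-entry:
  C[0][0] = min over k of (A[0][0] + B[0][0] = 10 + -4 = 6, A[0][1] + B[1][0] = 3 + 2 = 5, A[0][2] + B[2][0] = 7 + 10 = 17) = 5 (attained at k = 1)
  C[0][1] = min over k of (A[0][0] + B[0][1] = 10 + 9 = 19, A[0][1] + B[1][1] = 3 + -1 = 2, A[0][2] + B[2][1] = 7 + -3 = 4) = 2 (attained at k = 1)
  C[0][2] = min over k of (A[0][0] + B[0][2] = 10 + 6 = 16, A[0][1] + B[1][2] = 3 + -2 = 1, A[0][2] + B[2][2] = 7 + 1 = 8) = 1 (attained at k = 1)
  C[1][0] = min over k of (A[1][0] + B[0][0] = -4 + -4 = -8, A[1][1] + B[1][0] = 4 + 2 = 6, A[1][2] + B[2][0] = -4 + 10 = 6) = -8 (attained at k = 0)
  C[1][1] = min over k of (A[1][0] + B[0][1] = -4 + 9 = 5, A[1][1] + B[1][1] = 4 + -1 = 3, A[1][2] + B[2][1] = -4 + -3 = -7) = -7 (attained at k = 2)
  C[1][2] = min over k of (A[1][0] + B[0][2] = -4 + 6 = 2, A[1][1] + B[1][2] = 4 + -2 = 2, A[1][2] + B[2][2] = -4 + 1 = -3) = -3 (attained at k = 2)
  C[2][0] = min over k of (A[2][0] + B[0][0] = 8 + -4 = 4, A[2][1] + B[1][0] = 4 + 2 = 6, A[2][2] + B[2][0] = 1 + 10 = 11) = 4 (attained at k = 0)
  C[2][1] = min over k of (A[2][0] + B[0][1] = 8 + 9 = 17, A[2][1] + B[1][1] = 4 + -1 = 3, A[2][2] + B[2][1] = 1 + -3 = -2) = -2 (attained at k = 2)
  C[2][2] = min over k of (A[2][0] + B[0][2] = 8 + 6 = 14, A[2][1] + B[1][2] = 4 + -2 = 2, A[2][2] + B[2][2] = 1 + 1 = 2) = 2 (attained at k = 1)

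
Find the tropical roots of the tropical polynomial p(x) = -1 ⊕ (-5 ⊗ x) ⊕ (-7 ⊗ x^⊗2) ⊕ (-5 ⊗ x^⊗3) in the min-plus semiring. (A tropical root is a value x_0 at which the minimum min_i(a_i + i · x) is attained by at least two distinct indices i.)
Roots: {-2, 2, 4}

Each tropical root is a break point of the lower envelope of the lines y = a_i + i · x (there are 4 lines, with slopes 0, 1, ..., 3). Only the lines that attain the minimum somewhere contribute to roots; other lines are dominated. Here the surviving (envelope) indices are i = 3, i = 2, i = 1, i = 0.
Intersections between consecutive envelope lines give the roots: for adjacent envelope indices i < j the intersection is x = (a_i − a_j) / (j − i). Reading off the sorted break points: {-2, 2, 4}.
Verification: at each break x_0, at least two indices attain the minimum of min_i(a_i + i · x_0).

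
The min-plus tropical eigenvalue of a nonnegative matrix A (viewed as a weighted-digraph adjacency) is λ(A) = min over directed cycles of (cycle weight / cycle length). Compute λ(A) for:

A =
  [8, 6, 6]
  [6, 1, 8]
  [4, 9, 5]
λ(A) = 1

Enumerate directed cycles and compute their means (weight / length). Sample:
  cycle 0 → 0: weight = 8, length = 1, mean = 8/1 ≈ 8.000
  cycle 1 → 1: weight = 1, length = 1, mean = 1/1 ≈ 1.000
  cycle 2 → 2: weight = 5, length = 1, mean = 5/1 ≈ 5.000
  cycle 0 → 1 → 0: weight = 12, length = 2, mean = 12/2 ≈ 6.000
  cycle 0 → 2 → 0: weight = 10, length = 2, mean = 10/2 ≈ 5.000
  cycle 1 → 0 → 1: weight = 12, length = 2, mean = 12/2 ≈ 6.000
Minimum mean = 1.000, attained e.g. along the cycle 1 → 1 with weight 1 and length 1. So λ(A) = 1/1 = 1.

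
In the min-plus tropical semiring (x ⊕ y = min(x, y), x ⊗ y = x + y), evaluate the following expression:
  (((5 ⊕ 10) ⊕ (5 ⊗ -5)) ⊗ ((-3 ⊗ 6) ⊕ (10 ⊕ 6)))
(((5 ⊕ 10) ⊕ (5 ⊗ -5)) ⊗ ((-3 ⊗ 6) ⊕ (10 ⊕ 6))) = 3

Expand innermost to outermost. Recall ⊕ takes the minimum of its arguments and ⊗ takes their sum. Working out the expression (((5 ⊕ 10) ⊕ (5 ⊗ -5)) ⊗ ((-3 ⊗ 6) ⊕ (10 ⊕ 6))) gives 3.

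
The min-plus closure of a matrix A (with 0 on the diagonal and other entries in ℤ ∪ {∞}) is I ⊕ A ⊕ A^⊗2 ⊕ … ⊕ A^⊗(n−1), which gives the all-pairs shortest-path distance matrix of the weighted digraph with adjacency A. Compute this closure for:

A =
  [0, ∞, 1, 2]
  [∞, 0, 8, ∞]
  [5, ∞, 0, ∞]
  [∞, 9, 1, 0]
Closure =
  [0, 11, 1, 2]
  [13, 0, 8, 15]
  [5, 16, 0, 7]
  [6, 9, 1, 0]

This is the Floyd-Warshall all-pairs shortest-path computation. For each intermediate vertex k = 0, 1, …, 3, update dist[i][j] ← min(dist[i][j], dist[i][k] + dist[k][j]). The final matrix gives, for each (i, j), the minimum total weight of any directed path from i to j (possibly empty when i = j).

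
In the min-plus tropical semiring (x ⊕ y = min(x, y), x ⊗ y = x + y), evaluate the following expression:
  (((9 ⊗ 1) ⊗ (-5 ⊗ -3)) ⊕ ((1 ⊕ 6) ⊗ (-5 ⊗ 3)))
(((9 ⊗ 1) ⊗ (-5 ⊗ -3)) ⊕ ((1 ⊕ 6) ⊗ (-5 ⊗ 3))) = -1

Expand innermost to outermost. Recall ⊕ takes the minimum of its arguments and ⊗ takes their sum. Working out the expression (((9 ⊗ 1) ⊗ (-5 ⊗ -3)) ⊕ ((1 ⊕ 6) ⊗ (-5 ⊗ 3))) gives -1.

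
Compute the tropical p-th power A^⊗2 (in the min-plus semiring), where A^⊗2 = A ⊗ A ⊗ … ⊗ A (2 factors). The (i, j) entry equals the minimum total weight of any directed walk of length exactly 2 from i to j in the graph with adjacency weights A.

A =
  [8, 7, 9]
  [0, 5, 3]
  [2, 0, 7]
A^⊗2 =
  [7, 9, 10]
  [5, 3, 8]
  [0, 5, 3]

Each entry (A^⊗2)_ij equals the minimum over all length-2 walks i = v_0 → v_1 → … → v_2 = j of Σ_t A[v_t][v_{t+1}]. For example, for (i, j) = (0, 2) we minimise over 3 possible intermediate vertex sequences; the minimum is 10, attained along the walk 0 → 1 → 2.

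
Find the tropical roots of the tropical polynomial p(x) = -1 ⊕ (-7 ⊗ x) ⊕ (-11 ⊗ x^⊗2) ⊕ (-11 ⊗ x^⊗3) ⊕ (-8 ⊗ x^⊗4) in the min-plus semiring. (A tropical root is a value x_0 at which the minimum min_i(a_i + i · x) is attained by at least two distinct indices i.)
Roots: {-3, 0, 4, 6}

Each tropical root is a break point of the lower envelope of the lines y = a_i + i · x (there are 5 lines, with slopes 0, 1, ..., 4). Only the lines that attain the minimum somewhere contribute to roots; other lines are dominated. Here the surviving (envelope) indices are i = 4, i = 3, i = 2, i = 1, i = 0.
Intersections between consecutive envelope lines give the roots: for adjacent envelope indices i < j the intersection is x = (a_i − a_j) / (j − i). Reading off the sorted break points: {-3, 0, 4, 6}.
Verification: at each break x_0, at least two indices attain the minimum of min_i(a_i + i · x_0).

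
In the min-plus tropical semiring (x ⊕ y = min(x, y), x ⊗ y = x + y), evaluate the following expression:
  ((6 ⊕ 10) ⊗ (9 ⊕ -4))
((6 ⊕ 10) ⊗ (9 ⊕ -4)) = 2

Expand innermost to outermost. Recall ⊕ takes the minimum of its arguments and ⊗ takes their sum. Working out the expression ((6 ⊕ 10) ⊗ (9 ⊕ -4)) gives 2.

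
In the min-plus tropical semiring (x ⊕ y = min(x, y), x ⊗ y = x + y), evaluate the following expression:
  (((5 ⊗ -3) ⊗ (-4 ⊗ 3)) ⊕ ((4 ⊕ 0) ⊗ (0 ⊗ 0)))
(((5 ⊗ -3) ⊗ (-4 ⊗ 3)) ⊕ ((4 ⊕ 0) ⊗ (0 ⊗ 0))) = 0

Expand innermost to outermost. Recall ⊕ takes the minimum of its arguments and ⊗ takes their sum. Working out the expression (((5 ⊗ -3) ⊗ (-4 ⊗ 3)) ⊕ ((4 ⊕ 0) ⊗ (0 ⊗ 0))) gives 0.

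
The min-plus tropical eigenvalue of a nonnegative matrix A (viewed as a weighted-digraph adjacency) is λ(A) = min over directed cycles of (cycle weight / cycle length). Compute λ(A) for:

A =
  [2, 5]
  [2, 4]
λ(A) = 2

Enumerate directed cycles and compute their means (weight / length). Sample:
  cycle 0 → 0: weight = 2, length = 1, mean = 2/1 ≈ 2.000
  cycle 1 → 1: weight = 4, length = 1, mean = 4/1 ≈ 4.000
  cycle 0 → 1 → 0: weight = 7, length = 2, mean = 7/2 ≈ 3.500
  cycle 1 → 0 → 1: weight = 7, length = 2, mean = 7/2 ≈ 3.500
Minimum mean = 2.000, attained e.g. along the cycle 0 → 0 with weight 2 and length 1. So λ(A) = 2/1 = 2.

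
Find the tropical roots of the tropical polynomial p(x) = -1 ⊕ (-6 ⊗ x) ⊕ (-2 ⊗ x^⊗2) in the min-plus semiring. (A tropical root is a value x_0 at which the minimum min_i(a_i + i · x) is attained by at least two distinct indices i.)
Roots: {-4, 5}

Each tropical root is a break point of the lower envelope of the lines y = a_i + i · x (there are 3 lines, with slopes 0, 1, ..., 2). Only the lines that attain the minimum somewhere contribute to roots; other lines are dominated. Here the surviving (envelope) indices are i = 2, i = 1, i = 0.
Intersections between consecutive envelope lines give the roots: for adjacent envelope indices i < j the intersection is x = (a_i − a_j) / (j − i). Reading off the sorted break points: {-4, 5}.
Verification: at each break x_0, at least two indices attain the minimum of min_i(a_i + i · x_0).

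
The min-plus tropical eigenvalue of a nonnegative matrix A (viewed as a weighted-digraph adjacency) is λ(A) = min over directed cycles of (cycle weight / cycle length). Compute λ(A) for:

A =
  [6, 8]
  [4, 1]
λ(A) = 1

Enumerate directed cycles and compute their means (weight / length). Sample:
  cycle 0 → 0: weight = 6, length = 1, mean = 6/1 ≈ 6.000
  cycle 1 → 1: weight = 1, length = 1, mean = 1/1 ≈ 1.000
  cycle 0 → 1 → 0: weight = 12, length = 2, mean = 12/2 ≈ 6.000
  cycle 1 → 0 → 1: weight = 12, length = 2, mean = 12/2 ≈ 6.000
Minimum mean = 1.000, attained e.g. along the cycle 1 → 1 with weight 1 and length 1. So λ(A) = 1/1 = 1.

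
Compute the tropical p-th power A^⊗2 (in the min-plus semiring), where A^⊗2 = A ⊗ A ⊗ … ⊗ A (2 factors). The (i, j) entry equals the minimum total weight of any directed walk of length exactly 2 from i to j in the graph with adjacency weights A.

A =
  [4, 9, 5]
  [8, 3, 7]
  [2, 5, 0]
A^⊗2 =
  [7, 10, 5]
  [9, 6, 7]
  [2, 5, 0]

Each entry (A^⊗2)_ij equals the minimum over all length-2 walks i = v_0 → v_1 → … → v_2 = j of Σ_t A[v_t][v_{t+1}]. For example, for (i, j) = (0, 2) we minimise over 3 possible intermediate vertex sequences; the minimum is 5, attained along the walk 0 → 2 → 2.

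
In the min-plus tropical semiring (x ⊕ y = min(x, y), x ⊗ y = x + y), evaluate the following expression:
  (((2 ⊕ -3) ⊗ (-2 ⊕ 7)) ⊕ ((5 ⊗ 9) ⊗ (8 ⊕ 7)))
(((2 ⊕ -3) ⊗ (-2 ⊕ 7)) ⊕ ((5 ⊗ 9) ⊗ (8 ⊕ 7))) = -5

Expand innermost to outermost. Recall ⊕ takes the minimum of its arguments and ⊗ takes their sum. Working out the expression (((2 ⊕ -3) ⊗ (-2 ⊕ 7)) ⊕ ((5 ⊗ 9) ⊗ (8 ⊕ 7))) gives -5.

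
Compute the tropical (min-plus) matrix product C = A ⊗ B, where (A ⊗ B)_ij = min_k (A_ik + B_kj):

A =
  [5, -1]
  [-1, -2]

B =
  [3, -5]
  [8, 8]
A ⊗ B =
  [7, 0]
  [2, -6]

Apply the min-plus product entry-by-entry:
  C[0][0] = min over k of (A[0][0] + B[0][0] = 5 + 3 = 8, A[0][1] + B[1][0] = -1 + 8 = 7) = 7 (attained at k = 1)
  C[0][1] = min over k of (A[0][0] + B[0][1] = 5 + -5 = 0, A[0][1] + B[1][1] = -1 + 8 = 7) = 0 (attained at k = 0)
  C[1][0] = min over k of (A[1][0] + B[0][0] = -1 + 3 = 2, A[1][1] + B[1][0] = -2 + 8 = 6) = 2 (attained at k = 0)
  C[1][1] = min over k of (A[1][0] + B[0][1] = -1 + -5 = -6, A[1][1] + B[1][1] = -2 + 8 = 6) = -6 (attained at k = 0)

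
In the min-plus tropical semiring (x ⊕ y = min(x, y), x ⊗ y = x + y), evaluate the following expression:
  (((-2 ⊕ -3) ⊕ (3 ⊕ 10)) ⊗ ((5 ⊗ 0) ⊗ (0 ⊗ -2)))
(((-2 ⊕ -3) ⊕ (3 ⊕ 10)) ⊗ ((5 ⊗ 0) ⊗ (0 ⊗ -2))) = 0

Expand innermost to outermost. Recall ⊕ takes the minimum of its arguments and ⊗ takes their sum. Working out the expression (((-2 ⊕ -3) ⊕ (3 ⊕ 10)) ⊗ ((5 ⊗ 0) ⊗ (0 ⊗ -2))) gives 0.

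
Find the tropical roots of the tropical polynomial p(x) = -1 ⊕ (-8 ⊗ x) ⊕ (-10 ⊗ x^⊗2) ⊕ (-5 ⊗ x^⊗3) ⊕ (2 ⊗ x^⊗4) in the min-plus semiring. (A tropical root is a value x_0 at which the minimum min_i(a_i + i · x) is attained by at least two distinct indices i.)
Roots: {-7, -5, 2, 7}

Each tropical root is a break point of the lower envelope of the lines y = a_i + i · x (there are 5 lines, with slopes 0, 1, ..., 4). Only the lines that attain the minimum somewhere contribute to roots; other lines are dominated. Here the surviving (envelope) indices are i = 4, i = 3, i = 2, i = 1, i = 0.
Intersections between consecutive envelope lines give the roots: for adjacent envelope indices i < j the intersection is x = (a_i − a_j) / (j − i). Reading off the sorted break points: {-7, -5, 2, 7}.
Verification: at each break x_0, at least two indices attain the minimum of min_i(a_i + i · x_0).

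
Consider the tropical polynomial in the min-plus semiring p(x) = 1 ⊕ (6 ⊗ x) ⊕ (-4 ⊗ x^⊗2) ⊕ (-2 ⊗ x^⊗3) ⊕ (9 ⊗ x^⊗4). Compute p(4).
p(4) = 1

A tropical monomial a ⊗ x^⊗i evaluates to a + i · x. Evaluating each term at x = 4:
  Term 0 contributes 1 + 0 · 4 = 1
  Term 1 contributes 6 + 1 · 4 = 10
  Term 2 contributes -4 + 2 · 4 = 4
  Term 3 contributes -2 + 3 · 4 = 10
  Term 4 contributes 9 + 4 · 4 = 25
p(4) = ⊕ of these = min[1, 10, 4, 10, 25] = 1.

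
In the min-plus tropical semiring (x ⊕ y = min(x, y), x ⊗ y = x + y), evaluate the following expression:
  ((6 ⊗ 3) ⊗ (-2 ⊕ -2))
((6 ⊗ 3) ⊗ (-2 ⊕ -2)) = 7

Expand innermost to outermost. Recall ⊕ takes the minimum of its arguments and ⊗ takes their sum. Working out the expression ((6 ⊗ 3) ⊗ (-2 ⊕ -2)) gives 7.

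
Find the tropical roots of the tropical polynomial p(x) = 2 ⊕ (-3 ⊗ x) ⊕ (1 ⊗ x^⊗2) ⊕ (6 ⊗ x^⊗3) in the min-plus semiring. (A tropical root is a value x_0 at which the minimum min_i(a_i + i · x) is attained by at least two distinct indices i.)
Roots: {-5, -4, 5}

Each tropical root is a break point of the lower envelope of the lines y = a_i + i · x (there are 4 lines, with slopes 0, 1, ..., 3). Only the lines that attain the minimum somewhere contribute to roots; other lines are dominated. Here the surviving (envelope) indices are i = 3, i = 2, i = 1, i = 0.
Intersections between consecutive envelope lines give the roots: for adjacent envelope indices i < j the intersection is x = (a_i − a_j) / (j − i). Reading off the sorted break points: {-5, -4, 5}.
Verification: at each break x_0, at least two indices attain the minimum of min_i(a_i + i · x_0).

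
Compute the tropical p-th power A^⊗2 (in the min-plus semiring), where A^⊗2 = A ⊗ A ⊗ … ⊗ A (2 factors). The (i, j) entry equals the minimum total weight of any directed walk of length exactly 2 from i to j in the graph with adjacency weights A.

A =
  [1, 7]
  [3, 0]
A^⊗2 =
  [2, 7]
  [3, 0]

Each entry (A^⊗2)_ij equals the minimum over all length-2 walks i = v_0 → v_1 → … → v_2 = j of Σ_t A[v_t][v_{t+1}]. For example, for (i, j) = (0, 1) we minimise over 2 possible intermediate vertex sequences; the minimum is 7, attained along the walk 0 → 1 → 1.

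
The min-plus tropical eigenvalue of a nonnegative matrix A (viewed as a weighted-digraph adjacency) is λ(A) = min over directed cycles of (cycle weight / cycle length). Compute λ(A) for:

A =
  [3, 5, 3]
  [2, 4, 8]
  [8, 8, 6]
λ(A) = 3

Enumerate directed cycles and compute their means (weight / length). Sample:
  cycle 0 → 0: weight = 3, length = 1, mean = 3/1 ≈ 3.000
  cycle 1 → 1: weight = 4, length = 1, mean = 4/1 ≈ 4.000
  cycle 2 → 2: weight = 6, length = 1, mean = 6/1 ≈ 6.000
  cycle 0 → 1 → 0: weight = 7, length = 2, mean = 7/2 ≈ 3.500
  cycle 0 → 2 → 0: weight = 11, length = 2, mean = 11/2 ≈ 5.500
  cycle 1 → 0 → 1: weight = 7, length = 2, mean = 7/2 ≈ 3.500
Minimum mean = 3.000, attained e.g. along the cycle 0 → 0 with weight 3 and length 1. So λ(A) = 3/1 = 3.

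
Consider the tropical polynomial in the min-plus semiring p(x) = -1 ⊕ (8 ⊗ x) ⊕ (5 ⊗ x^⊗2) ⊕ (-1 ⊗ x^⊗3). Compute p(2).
p(2) = -1

A tropical monomial a ⊗ x^⊗i evaluates to a + i · x. Evaluating each term at x = 2:
  Term 0 contributes -1 + 0 · 2 = -1
  Term 1 contributes 8 + 1 · 2 = 10
  Term 2 contributes 5 + 2 · 2 = 9
  Term 3 contributes -1 + 3 · 2 = 5
p(2) = ⊕ of these = min[-1, 10, 9, 5] = -1.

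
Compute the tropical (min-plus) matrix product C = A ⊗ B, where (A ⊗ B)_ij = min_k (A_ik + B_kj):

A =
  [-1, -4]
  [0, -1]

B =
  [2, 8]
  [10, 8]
A ⊗ B =
  [1, 4]
  [2, 7]

Apply the min-plus product entry-by-entry:
  C[0][0] = min over k of (A[0][0] + B[0][0] = -1 + 2 = 1, A[0][1] + B[1][0] = -4 + 10 = 6) = 1 (attained at k = 0)
  C[0][1] = min over k of (A[0][0] + B[0][1] = -1 + 8 = 7, A[0][1] + B[1][1] = -4 + 8 = 4) = 4 (attained at k = 1)
  C[1][0] = min over k of (A[1][0] + B[0][0] = 0 + 2 = 2, A[1][1] + B[1][0] = -1 + 10 = 9) = 2 (attained at k = 0)
  C[1][1] = min over k of (A[1][0] + B[0][1] = 0 + 8 = 8, A[1][1] + B[1][1] = -1 + 8 = 7) = 7 (attained at k = 1)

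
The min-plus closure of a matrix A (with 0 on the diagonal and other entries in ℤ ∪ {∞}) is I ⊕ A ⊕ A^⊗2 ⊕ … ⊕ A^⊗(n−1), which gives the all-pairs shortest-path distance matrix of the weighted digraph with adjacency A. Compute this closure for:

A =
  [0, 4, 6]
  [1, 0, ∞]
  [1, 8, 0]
Closure =
  [0, 4, 6]
  [1, 0, 7]
  [1, 5, 0]

This is the Floyd-Warshall all-pairs shortest-path computation. For each intermediate vertex k = 0, 1, …, 2, update dist[i][j] ← min(dist[i][j], dist[i][k] + dist[k][j]). The final matrix gives, for each (i, j), the minimum total weight of any directed path from i to j (possibly empty when i = j).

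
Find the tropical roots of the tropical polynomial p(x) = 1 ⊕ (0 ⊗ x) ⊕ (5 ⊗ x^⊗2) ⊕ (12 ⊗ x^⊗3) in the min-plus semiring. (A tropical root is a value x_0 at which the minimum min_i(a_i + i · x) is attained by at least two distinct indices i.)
Roots: {-7, -5, 1}

Each tropical root is a break point of the lower envelope of the lines y = a_i + i · x (there are 4 lines, with slopes 0, 1, ..., 3). Only the lines that attain the minimum somewhere contribute to roots; other lines are dominated. Here the surviving (envelope) indices are i = 3, i = 2, i = 1, i = 0.
Intersections between consecutive envelope lines give the roots: for adjacent envelope indices i < j the intersection is x = (a_i − a_j) / (j − i). Reading off the sorted break points: {-7, -5, 1}.
Verification: at each break x_0, at least two indices attain the minimum of min_i(a_i + i · x_0).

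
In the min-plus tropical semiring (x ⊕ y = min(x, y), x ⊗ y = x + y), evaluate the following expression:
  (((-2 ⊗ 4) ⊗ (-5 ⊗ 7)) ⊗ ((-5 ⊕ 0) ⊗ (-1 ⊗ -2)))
(((-2 ⊗ 4) ⊗ (-5 ⊗ 7)) ⊗ ((-5 ⊕ 0) ⊗ (-1 ⊗ -2))) = -4

Expand innermost to outermost. Recall ⊕ takes the minimum of its arguments and ⊗ takes their sum. Working out the expression (((-2 ⊗ 4) ⊗ (-5 ⊗ 7)) ⊗ ((-5 ⊕ 0) ⊗ (-1 ⊗ -2))) gives -4.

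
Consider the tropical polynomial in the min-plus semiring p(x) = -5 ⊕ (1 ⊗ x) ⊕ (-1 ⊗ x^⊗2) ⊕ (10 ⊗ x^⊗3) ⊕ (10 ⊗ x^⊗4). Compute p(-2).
p(-2) = -5

A tropical monomial a ⊗ x^⊗i evaluates to a + i · x. Evaluating each term at x = -2:
  Term 0 contributes -5 + 0 · -2 = -5
  Term 1 contributes 1 + 1 · -2 = -1
  Term 2 contributes -1 + 2 · -2 = -5
  Term 3 contributes 10 + 3 · -2 = 4
  Term 4 contributes 10 + 4 · -2 = 2
p(-2) = ⊕ of these = min[-5, -1, -5, 4, 2] = -5.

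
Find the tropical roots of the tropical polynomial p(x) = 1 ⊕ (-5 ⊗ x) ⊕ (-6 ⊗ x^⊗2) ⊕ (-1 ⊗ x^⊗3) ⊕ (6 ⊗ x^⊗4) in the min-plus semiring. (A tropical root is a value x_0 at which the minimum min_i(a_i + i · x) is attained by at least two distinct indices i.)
Roots: {-7, -5, 1, 6}

Each tropical root is a break point of the lower envelope of the lines y = a_i + i · x (there are 5 lines, with slopes 0, 1, ..., 4). Only the lines that attain the minimum somewhere contribute to roots; other lines are dominated. Here the surviving (envelope) indices are i = 4, i = 3, i = 2, i = 1, i = 0.
Intersections between consecutive envelope lines give the roots: for adjacent envelope indices i < j the intersection is x = (a_i − a_j) / (j − i). Reading off the sorted break points: {-7, -5, 1, 6}.
Verification: at each break x_0, at least two indices attain the minimum of min_i(a_i + i · x_0).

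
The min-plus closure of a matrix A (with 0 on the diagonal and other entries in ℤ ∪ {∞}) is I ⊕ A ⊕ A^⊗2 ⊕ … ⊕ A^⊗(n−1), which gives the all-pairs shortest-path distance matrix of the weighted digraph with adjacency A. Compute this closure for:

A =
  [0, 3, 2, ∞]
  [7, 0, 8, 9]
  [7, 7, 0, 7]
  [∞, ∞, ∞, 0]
Closure =
  [0, 3, 2, 9]
  [7, 0, 8, 9]
  [7, 7, 0, 7]
  [∞, ∞, ∞, 0]

This is the Floyd-Warshall all-pairs shortest-path computation. For each intermediate vertex k = 0, 1, …, 3, update dist[i][j] ← min(dist[i][j], dist[i][k] + dist[k][j]). The final matrix gives, for each (i, j), the minimum total weight of any directed path from i to j (possibly empty when i = j).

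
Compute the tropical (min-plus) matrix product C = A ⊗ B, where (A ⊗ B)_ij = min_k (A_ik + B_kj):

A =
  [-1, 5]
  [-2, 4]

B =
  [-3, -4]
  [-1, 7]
A ⊗ B =
  [-4, -5]
  [-5, -6]

Apply the min-plus product entry-by-entry:
  C[0][0] = min over k of (A[0][0] + B[0][0] = -1 + -3 = -4, A[0][1] + B[1][0] = 5 + -1 = 4) = -4 (attained at k = 0)
  C[0][1] = min over k of (A[0][0] + B[0][1] = -1 + -4 = -5, A[0][1] + B[1][1] = 5 + 7 = 12) = -5 (attained at k = 0)
  C[1][0] = min over k of (A[1][0] + B[0][0] = -2 + -3 = -5, A[1][1] + B[1][0] = 4 + -1 = 3) = -5 (attained at k = 0)
  C[1][1] = min over k of (A[1][0] + B[0][1] = -2 + -4 = -6, A[1][1] + B[1][1] = 4 + 7 = 11) = -6 (attained at k = 0)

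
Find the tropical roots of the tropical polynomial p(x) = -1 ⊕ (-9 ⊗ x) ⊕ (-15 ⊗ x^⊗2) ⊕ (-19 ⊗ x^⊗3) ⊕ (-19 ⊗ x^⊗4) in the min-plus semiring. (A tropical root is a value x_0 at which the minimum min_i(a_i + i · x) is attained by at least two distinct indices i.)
Roots: {0, 4, 6, 8}

Each tropical root is a break point of the lower envelope of the lines y = a_i + i · x (there are 5 lines, with slopes 0, 1, ..., 4). Only the lines that attain the minimum somewhere contribute to roots; other lines are dominated. Here the surviving (envelope) indices are i = 4, i = 3, i = 2, i = 1, i = 0.
Intersections between consecutive envelope lines give the roots: for adjacent envelope indices i < j the intersection is x = (a_i − a_j) / (j − i). Reading off the sorted break points: {0, 4, 6, 8}.
Verification: at each break x_0, at least two indices attain the minimum of min_i(a_i + i · x_0).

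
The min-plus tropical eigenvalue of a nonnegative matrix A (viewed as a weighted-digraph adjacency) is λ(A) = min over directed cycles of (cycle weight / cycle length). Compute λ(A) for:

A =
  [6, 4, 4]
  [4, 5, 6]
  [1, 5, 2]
λ(A) = 2

Enumerate directed cycles and compute their means (weight / length). Sample:
  cycle 0 → 0: weight = 6, length = 1, mean = 6/1 ≈ 6.000
  cycle 1 → 1: weight = 5, length = 1, mean = 5/1 ≈ 5.000
  cycle 2 → 2: weight = 2, length = 1, mean = 2/1 ≈ 2.000
  cycle 0 → 1 → 0: weight = 8, length = 2, mean = 8/2 ≈ 4.000
  cycle 0 → 2 → 0: weight = 5, length = 2, mean = 5/2 ≈ 2.500
  cycle 1 → 0 → 1: weight = 8, length = 2, mean = 8/2 ≈ 4.000
Minimum mean = 2.000, attained e.g. along the cycle 2 → 2 with weight 2 and length 1. So λ(A) = 2/1 = 2.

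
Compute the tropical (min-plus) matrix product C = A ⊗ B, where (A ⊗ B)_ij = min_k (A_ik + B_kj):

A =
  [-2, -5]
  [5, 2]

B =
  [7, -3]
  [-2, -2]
A ⊗ B =
  [-7, -7]
  [0, 0]

Apply the min-plus product entry-by-entry:
  C[0][0] = min over k of (A[0][0] + B[0][0] = -2 + 7 = 5, A[0][1] + B[1][0] = -5 + -2 = -7) = -7 (attained at k = 1)
  C[0][1] = min over k of (A[0][0] + B[0][1] = -2 + -3 = -5, A[0][1] + B[1][1] = -5 + -2 = -7) = -7 (attained at k = 1)
  C[1][0] = min over k of (A[1][0] + B[0][0] = 5 + 7 = 12, A[1][1] + B[1][0] = 2 + -2 = 0) = 0 (attained at k = 1)
  C[1][1] = min over k of (A[1][0] + B[0][1] = 5 + -3 = 2, A[1][1] + B[1][1] = 2 + -2 = 0) = 0 (attained at k = 1)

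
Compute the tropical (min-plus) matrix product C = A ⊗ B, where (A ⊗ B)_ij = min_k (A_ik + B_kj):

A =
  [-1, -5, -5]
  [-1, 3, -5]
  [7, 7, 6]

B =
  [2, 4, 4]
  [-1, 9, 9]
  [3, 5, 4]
A ⊗ B =
  [-6, 0, -1]
  [-2, 0, -1]
  [6, 11, 10]

Apply the min-plus product entry-by-entry:
  C[0][0] = min over k of (A[0][0] + B[0][0] = -1 + 2 = 1, A[0][1] + B[1][0] = -5 + -1 = -6, A[0][2] + B[2][0] = -5 + 3 = -2) = -6 (attained at k = 1)
  C[0][1] = min over k of (A[0][0] + B[0][1] = -1 + 4 = 3, A[0][1] + B[1][1] = -5 + 9 = 4, A[0][2] + B[2][1] = -5 + 5 = 0) = 0 (attained at k = 2)
  C[0][2] = min over k of (A[0][0] + B[0][2] = -1 + 4 = 3, A[0][1] + B[1][2] = -5 + 9 = 4, A[0][2] + B[2][2] = -5 + 4 = -1) = -1 (attained at k = 2)
  C[1][0] = min over k of (A[1][0] + B[0][0] = -1 + 2 = 1, A[1][1] + B[1][0] = 3 + -1 = 2, A[1][2] + B[2][0] = -5 + 3 = -2) = -2 (attained at k = 2)
  C[1][1] = min over k of (A[1][0] + B[0][1] = -1 + 4 = 3, A[1][1] + B[1][1] = 3 + 9 = 12, A[1][2] + B[2][1] = -5 + 5 = 0) = 0 (attained at k = 2)
  C[1][2] = min over k of (A[1][0] + B[0][2] = -1 + 4 = 3, A[1][1] + B[1][2] = 3 + 9 = 12, A[1][2] + B[2][2] = -5 + 4 = -1) = -1 (attained at k = 2)
  C[2][0] = min over k of (A[2][0] + B[0][0] = 7 + 2 = 9, A[2][1] + B[1][0] = 7 + -1 = 6, A[2][2] + B[2][0] = 6 + 3 = 9) = 6 (attained at k = 1)
  C[2][1] = min over k of (A[2][0] + B[0][1] = 7 + 4 = 11, A[2][1] + B[1][1] = 7 + 9 = 16, A[2][2] + B[2][1] = 6 + 5 = 11) = 11 (attained at k = 0)
  C[2][2] = min over k of (A[2][0] + B[0][2] = 7 + 4 = 11, A[2][1] + B[1][2] = 7 + 9 = 16, A[2][2] + B[2][2] = 6 + 4 = 10) = 10 (attained at k = 2)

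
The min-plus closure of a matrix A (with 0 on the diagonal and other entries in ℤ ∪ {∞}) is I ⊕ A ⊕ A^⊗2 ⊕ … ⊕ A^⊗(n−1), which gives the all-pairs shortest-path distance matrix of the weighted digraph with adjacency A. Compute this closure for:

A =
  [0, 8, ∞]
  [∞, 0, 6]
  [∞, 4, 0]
Closure =
  [0, 8, 14]
  [∞, 0, 6]
  [∞, 4, 0]

This is the Floyd-Warshall all-pairs shortest-path computation. For each intermediate vertex k = 0, 1, …, 2, update dist[i][j] ← min(dist[i][j], dist[i][k] + dist[k][j]). The final matrix gives, for each (i, j), the minimum total weight of any directed path from i to j (possibly empty when i = j).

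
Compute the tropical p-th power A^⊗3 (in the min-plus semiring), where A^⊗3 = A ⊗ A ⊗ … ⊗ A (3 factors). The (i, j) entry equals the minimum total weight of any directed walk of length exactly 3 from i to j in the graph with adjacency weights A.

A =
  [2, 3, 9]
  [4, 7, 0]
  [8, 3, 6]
A^⊗3 =
  [6, 6, 5]
  [7, 9, 3]
  [9, 6, 9]

Each entry (A^⊗3)_ij equals the minimum over all length-3 walks i = v_0 → v_1 → … → v_3 = j of Σ_t A[v_t][v_{t+1}]. For example, for (i, j) = (0, 2) we minimise over 9 possible intermediate vertex sequences; the minimum is 5, attained along the walk 0 → 0 → 1 → 2.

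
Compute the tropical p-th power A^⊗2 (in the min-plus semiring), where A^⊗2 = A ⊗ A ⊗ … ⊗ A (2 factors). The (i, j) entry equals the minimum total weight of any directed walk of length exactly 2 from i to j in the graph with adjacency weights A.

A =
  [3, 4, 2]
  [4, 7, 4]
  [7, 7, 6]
A^⊗2 =
  [6, 7, 5]
  [7, 8, 6]
  [10, 11, 9]

Each entry (A^⊗2)_ij equals the minimum over all length-2 walks i = v_0 → v_1 → … → v_2 = j of Σ_t A[v_t][v_{t+1}]. For example, for (i, j) = (0, 2) we minimise over 3 possible intermediate vertex sequences; the minimum is 5, attained along the walk 0 → 0 → 2.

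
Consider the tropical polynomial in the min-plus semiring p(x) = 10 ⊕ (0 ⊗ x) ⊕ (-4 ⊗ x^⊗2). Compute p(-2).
p(-2) = -8

A tropical monomial a ⊗ x^⊗i evaluates to a + i · x. Evaluating each term at x = -2:
  Term 0 contributes 10 + 0 · -2 = 10
  Term 1 contributes 0 + 1 · -2 = -2
  Term 2 contributes -4 + 2 · -2 = -8
p(-2) = ⊕ of these = min[10, -2, -8] = -8.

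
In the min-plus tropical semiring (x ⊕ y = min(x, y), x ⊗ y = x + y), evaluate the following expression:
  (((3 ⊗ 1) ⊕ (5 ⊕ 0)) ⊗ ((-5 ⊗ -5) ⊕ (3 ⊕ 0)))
(((3 ⊗ 1) ⊕ (5 ⊕ 0)) ⊗ ((-5 ⊗ -5) ⊕ (3 ⊕ 0))) = -10

Expand innermost to outermost. Recall ⊕ takes the minimum of its arguments and ⊗ takes their sum. Working out the expression (((3 ⊗ 1) ⊕ (5 ⊕ 0)) ⊗ ((-5 ⊗ -5) ⊕ (3 ⊕ 0))) gives -10.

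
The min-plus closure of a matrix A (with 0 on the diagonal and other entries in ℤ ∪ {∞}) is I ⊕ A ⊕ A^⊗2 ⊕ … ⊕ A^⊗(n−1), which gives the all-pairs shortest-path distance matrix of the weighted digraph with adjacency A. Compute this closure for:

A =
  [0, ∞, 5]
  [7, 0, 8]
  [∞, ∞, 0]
Closure =
  [0, ∞, 5]
  [7, 0, 8]
  [∞, ∞, 0]

This is the Floyd-Warshall all-pairs shortest-path computation. For each intermediate vertex k = 0, 1, …, 2, update dist[i][j] ← min(dist[i][j], dist[i][k] + dist[k][j]). The final matrix gives, for each (i, j), the minimum total weight of any directed path from i to j (possibly empty when i = j).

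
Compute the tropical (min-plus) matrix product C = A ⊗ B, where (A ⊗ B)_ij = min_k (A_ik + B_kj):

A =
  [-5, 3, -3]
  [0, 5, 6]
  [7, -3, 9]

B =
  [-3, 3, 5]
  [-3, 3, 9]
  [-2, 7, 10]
A ⊗ B =
  [-8, -2, 0]
  [-3, 3, 5]
  [-6, 0, 6]

Apply the min-plus product entry-by-entry:
  C[0][0] = min over k of (A[0][0] + B[0][0] = -5 + -3 = -8, A[0][1] + B[1][0] = 3 + -3 = 0, A[0][2] + B[2][0] = -3 + -2 = -5) = -8 (attained at k = 0)
  C[0][1] = min over k of (A[0][0] + B[0][1] = -5 + 3 = -2, A[0][1] + B[1][1] = 3 + 3 = 6, A[0][2] + B[2][1] = -3 + 7 = 4) = -2 (attained at k = 0)
  C[0][2] = min over k of (A[0][0] + B[0][2] = -5 + 5 = 0, A[0][1] + B[1][2] = 3 + 9 = 12, A[0][2] + B[2][2] = -3 + 10 = 7) = 0 (attained at k = 0)
  C[1][0] = min over k of (A[1][0] + B[0][0] = 0 + -3 = -3, A[1][1] + B[1][0] = 5 + -3 = 2, A[1][2] + B[2][0] = 6 + -2 = 4) = -3 (attained at k = 0)
  C[1][1] = min over k of (A[1][0] + B[0][1] = 0 + 3 = 3, A[1][1] + B[1][1] = 5 + 3 = 8, A[1][2] + B[2][1] = 6 + 7 = 13) = 3 (attained at k = 0)
  C[1][2] = min over k of (A[1][0] + B[0][2] = 0 + 5 = 5, A[1][1] + B[1][2] = 5 + 9 = 14, A[1][2] + B[2][2] = 6 + 10 = 16) = 5 (attained at k = 0)
  C[2][0] = min over k of (A[2][0] + B[0][0] = 7 + -3 = 4, A[2][1] + B[1][0] = -3 + -3 = -6, A[2][2] + B[2][0] = 9 + -2 = 7) = -6 (attained at k = 1)
  C[2][1] = min over k of (A[2][0] + B[0][1] = 7 + 3 = 10, A[2][1] + B[1][1] = -3 + 3 = 0, A[2][2] + B[2][1] = 9 + 7 = 16) = 0 (attained at k = 1)
  C[2][2] = min over k of (A[2][0] + B[0][2] = 7 + 5 = 12, A[2][1] + B[1][2] = -3 + 9 = 6, A[2][2] + B[2][2] = 9 + 10 = 19) = 6 (attained at k = 1)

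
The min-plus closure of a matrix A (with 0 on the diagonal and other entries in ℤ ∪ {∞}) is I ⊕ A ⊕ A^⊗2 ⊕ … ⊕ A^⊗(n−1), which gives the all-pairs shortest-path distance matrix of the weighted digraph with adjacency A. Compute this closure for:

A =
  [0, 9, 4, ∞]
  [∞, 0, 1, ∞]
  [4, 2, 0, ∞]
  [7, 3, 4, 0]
Closure =
  [0, 6, 4, ∞]
  [5, 0, 1, ∞]
  [4, 2, 0, ∞]
  [7, 3, 4, 0]

This is the Floyd-Warshall all-pairs shortest-path computation. For each intermediate vertex k = 0, 1, …, 3, update dist[i][j] ← min(dist[i][j], dist[i][k] + dist[k][j]). The final matrix gives, for each (i, j), the minimum total weight of any directed path from i to j (possibly empty when i = j).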